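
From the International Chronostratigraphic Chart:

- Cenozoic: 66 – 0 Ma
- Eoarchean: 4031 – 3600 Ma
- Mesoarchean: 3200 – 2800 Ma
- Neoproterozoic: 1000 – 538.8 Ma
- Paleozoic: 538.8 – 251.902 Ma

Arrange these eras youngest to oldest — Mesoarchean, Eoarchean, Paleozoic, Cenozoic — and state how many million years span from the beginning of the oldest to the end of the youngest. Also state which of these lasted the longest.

From the excerpt: Mesoarchean 3200–2800; Eoarchean 4031–3600; Paleozoic 538.8–251.902; Cenozoic 66–0 (Ma).
Larger Ma is earlier, so the oldest is Eoarchean and the youngest is Cenozoic; youngest to oldest: Cenozoic, Paleozoic, Mesoarchean, Eoarchean.
Oldest start 4031 minus youngest end 0 gives 4031 Myr overall.
Individual lengths (start − end): Mesoarchean 400; Cenozoic 66; Eoarchean 431; Paleozoic 286.898. The largest is Eoarchean at 431 Myr.

Cenozoic, Paleozoic, Mesoarchean, Eoarchean; total span 4031 Myr; longest is Eoarchean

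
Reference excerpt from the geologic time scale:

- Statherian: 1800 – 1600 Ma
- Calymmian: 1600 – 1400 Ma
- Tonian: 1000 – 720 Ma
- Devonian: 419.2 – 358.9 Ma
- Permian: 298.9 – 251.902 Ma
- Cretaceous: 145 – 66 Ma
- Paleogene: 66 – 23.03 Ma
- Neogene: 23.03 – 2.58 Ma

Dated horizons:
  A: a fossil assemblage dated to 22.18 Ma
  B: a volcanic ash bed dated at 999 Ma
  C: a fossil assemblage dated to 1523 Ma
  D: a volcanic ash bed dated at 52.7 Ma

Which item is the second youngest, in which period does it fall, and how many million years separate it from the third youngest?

D, in the Paleogene; 946.3 million years to B

Sorted youngest-first by Ma: A (22.18), D (52.7), B (999), C (1523).
The second youngest is D at 52.7 Ma, which lies in 66–23.03 Ma: the Paleogene.
The third youngest is B at 999 Ma; separation = |52.7 − 999| = 946.3 Myr.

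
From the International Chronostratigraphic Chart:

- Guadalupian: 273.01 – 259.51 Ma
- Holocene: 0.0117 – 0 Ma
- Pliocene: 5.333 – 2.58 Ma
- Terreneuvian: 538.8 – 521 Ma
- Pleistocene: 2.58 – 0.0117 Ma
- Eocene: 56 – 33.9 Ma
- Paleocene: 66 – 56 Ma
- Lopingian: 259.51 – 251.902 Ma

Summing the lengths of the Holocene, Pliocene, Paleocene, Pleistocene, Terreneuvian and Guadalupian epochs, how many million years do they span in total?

Each duration: Holocene = 0.0117; Pliocene = 2.753; Paleocene = 10; Pleistocene = 2.5683; Terreneuvian = 17.8; Guadalupian = 13.5.
Sum: 0.0117 + 2.753 + 10 + 2.5683 + 17.8 + 13.5 = 46.633 Myr.

46.633 million years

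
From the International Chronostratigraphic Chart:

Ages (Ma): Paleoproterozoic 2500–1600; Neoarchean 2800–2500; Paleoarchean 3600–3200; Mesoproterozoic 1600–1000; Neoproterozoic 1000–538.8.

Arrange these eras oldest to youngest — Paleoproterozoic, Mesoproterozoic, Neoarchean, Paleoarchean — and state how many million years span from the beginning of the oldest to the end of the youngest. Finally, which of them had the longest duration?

Paleoarchean → Neoarchean → Paleoproterozoic → Mesoproterozoic; total span 2600 Myr; longest is Paleoproterozoic

From the excerpt: Paleoproterozoic 2500–1600; Mesoproterozoic 1600–1000; Neoarchean 2800–2500; Paleoarchean 3600–3200 (Ma).
Larger Ma is earlier, so the oldest is Paleoarchean and the youngest is Mesoproterozoic; oldest to youngest: Paleoarchean, Neoarchean, Paleoproterozoic, Mesoproterozoic.
Oldest start 3600 minus youngest end 1000 gives 2600 Myr overall.
Individual lengths (start − end): Paleoarchean 400; Neoarchean 300; Paleoproterozoic 900; Mesoproterozoic 600. The largest is Paleoproterozoic at 900 Myr.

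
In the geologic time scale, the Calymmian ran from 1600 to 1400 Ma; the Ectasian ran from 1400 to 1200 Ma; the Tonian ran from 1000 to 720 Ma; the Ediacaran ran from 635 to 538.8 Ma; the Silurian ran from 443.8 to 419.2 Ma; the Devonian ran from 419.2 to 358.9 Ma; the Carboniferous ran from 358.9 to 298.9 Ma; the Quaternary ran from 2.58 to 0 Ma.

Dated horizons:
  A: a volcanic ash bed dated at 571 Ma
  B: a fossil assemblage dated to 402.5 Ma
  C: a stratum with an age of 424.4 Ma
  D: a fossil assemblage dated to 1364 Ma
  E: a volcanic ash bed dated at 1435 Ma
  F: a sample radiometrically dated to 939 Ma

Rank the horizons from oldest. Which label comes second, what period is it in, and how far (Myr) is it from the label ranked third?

D, in the Ectasian; 425 million years to F

Sorted oldest-first by Ma: E (1435), D (1364), F (939), A (571), C (424.4), B (402.5).
The second oldest is D at 1364 Ma, which lies in 1400–1200 Ma: the Ectasian.
The third oldest is F at 939 Ma; separation = |1364 − 939| = 425 Myr.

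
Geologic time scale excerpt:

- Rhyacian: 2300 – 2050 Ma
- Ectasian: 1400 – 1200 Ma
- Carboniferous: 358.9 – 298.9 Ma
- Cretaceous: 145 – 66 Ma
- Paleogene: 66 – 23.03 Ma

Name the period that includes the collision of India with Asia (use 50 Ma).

50 Ma lies between 66 and 23.03 Ma, so it falls in the Paleogene.

Paleogene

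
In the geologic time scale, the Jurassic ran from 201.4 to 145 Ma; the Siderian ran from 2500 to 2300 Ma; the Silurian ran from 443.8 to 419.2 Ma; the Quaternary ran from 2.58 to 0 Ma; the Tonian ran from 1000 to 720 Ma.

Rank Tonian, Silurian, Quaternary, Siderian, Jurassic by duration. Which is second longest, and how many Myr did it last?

Siderian, 200 million years

Start − end for each: Tonian 1000 − 720 = 280; Silurian 443.8 − 419.2 = 24.6; Quaternary 2.58 − 0 = 2.58; Siderian 2500 − 2300 = 200; Jurassic 201.4 − 145 = 56.4.
Ranking these from longest: Tonian > Siderian > Jurassic > Silurian > Quaternary.
Position 2 in that ranking is Siderian, which lasted 200 Myr.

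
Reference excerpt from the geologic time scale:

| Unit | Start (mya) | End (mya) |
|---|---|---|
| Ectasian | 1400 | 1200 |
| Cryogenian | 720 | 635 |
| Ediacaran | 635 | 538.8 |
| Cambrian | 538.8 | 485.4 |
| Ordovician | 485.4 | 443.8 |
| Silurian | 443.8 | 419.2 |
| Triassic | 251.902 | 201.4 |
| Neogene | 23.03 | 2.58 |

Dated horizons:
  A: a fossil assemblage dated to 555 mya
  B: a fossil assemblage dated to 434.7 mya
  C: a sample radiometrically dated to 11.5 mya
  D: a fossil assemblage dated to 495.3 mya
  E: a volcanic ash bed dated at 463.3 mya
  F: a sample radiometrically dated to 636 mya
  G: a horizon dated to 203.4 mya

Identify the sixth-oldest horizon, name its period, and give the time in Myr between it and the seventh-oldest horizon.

G, in the Triassic; 191.9 million years to C

Sorted oldest-first by Ma: F (636), A (555), D (495.3), E (463.3), B (434.7), G (203.4), C (11.5).
The sixth oldest is G at 203.4 Ma, which lies in 251.902–201.4 Ma: the Triassic.
The seventh oldest is C at 11.5 Ma; separation = |203.4 − 11.5| = 191.9 Myr.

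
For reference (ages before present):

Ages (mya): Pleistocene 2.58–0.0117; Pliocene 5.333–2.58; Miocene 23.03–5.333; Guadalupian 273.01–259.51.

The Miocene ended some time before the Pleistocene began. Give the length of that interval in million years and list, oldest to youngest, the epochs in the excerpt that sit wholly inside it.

2.753 million years; Pliocene

The Miocene closes at 5.333 Ma and the Pleistocene opens at 2.58 Ma, so the interval is 5.333 − 2.58 = 2.753 Myr.
An epoch fits inside if it starts at or after 5.333 Ma and ends at or before 2.58 Ma; oldest first that gives Pliocene.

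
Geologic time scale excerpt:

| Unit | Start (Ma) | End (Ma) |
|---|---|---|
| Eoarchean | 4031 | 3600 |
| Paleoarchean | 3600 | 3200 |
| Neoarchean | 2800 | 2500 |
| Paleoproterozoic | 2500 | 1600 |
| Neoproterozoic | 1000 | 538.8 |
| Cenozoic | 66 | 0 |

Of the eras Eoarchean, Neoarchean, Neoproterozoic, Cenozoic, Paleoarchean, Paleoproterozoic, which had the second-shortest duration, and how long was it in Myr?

Durations: Eoarchean 431; Neoarchean 300; Neoproterozoic 461.2; Cenozoic 66; Paleoarchean 400; Paleoproterozoic 900 Myr.
Sorted shortest-first: Cenozoic (66), Neoarchean (300), Paleoarchean (400), Eoarchean (431), Neoproterozoic (461.2), Paleoproterozoic (900).
The second shortest is Neoarchean at 300 Myr.

Neoarchean, 300 million years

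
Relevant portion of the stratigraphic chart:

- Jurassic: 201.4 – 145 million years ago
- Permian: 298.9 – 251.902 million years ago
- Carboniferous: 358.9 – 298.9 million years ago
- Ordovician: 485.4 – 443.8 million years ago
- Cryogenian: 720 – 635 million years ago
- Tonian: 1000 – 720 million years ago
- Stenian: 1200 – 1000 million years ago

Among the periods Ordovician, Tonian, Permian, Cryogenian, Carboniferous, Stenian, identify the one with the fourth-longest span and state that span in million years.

Durations: Ordovician 41.6; Tonian 280; Permian 46.998; Cryogenian 85; Carboniferous 60; Stenian 200 Myr.
Sorted longest-first: Tonian (280), Stenian (200), Cryogenian (85), Carboniferous (60), Permian (46.998), Ordovician (41.6).
The fourth longest is Carboniferous at 60 Myr.

Carboniferous, 60 million years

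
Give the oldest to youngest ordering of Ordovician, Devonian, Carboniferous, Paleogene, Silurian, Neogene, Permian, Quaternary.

Ordovician, Silurian, Devonian, Carboniferous, Permian, Paleogene, Neogene, Quaternary

Era membership (oldest first within each) — Paleozoic: Ordovician, Silurian, Devonian, Carboniferous, Permian; Cenozoic: Paleogene, Neogene, Quaternary. Paleozoic precedes Mesozoic, which precedes Cenozoic. Concatenating the groups in that era order gives oldest to youngest directly.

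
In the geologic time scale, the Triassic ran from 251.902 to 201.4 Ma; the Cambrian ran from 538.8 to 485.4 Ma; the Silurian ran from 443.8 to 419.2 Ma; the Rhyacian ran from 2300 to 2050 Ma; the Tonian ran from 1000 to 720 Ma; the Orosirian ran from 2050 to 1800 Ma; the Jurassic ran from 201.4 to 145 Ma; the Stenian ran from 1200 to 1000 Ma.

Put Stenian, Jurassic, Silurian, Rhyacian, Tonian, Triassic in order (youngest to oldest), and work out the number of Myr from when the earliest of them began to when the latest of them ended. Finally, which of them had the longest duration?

From the excerpt: Stenian 1200–1000; Jurassic 201.4–145; Silurian 443.8–419.2; Rhyacian 2300–2050; Tonian 1000–720; Triassic 251.902–201.4 (Ma).
Larger Ma is earlier, so the oldest is Rhyacian and the youngest is Jurassic; youngest to oldest: Jurassic, Triassic, Silurian, Tonian, Stenian, Rhyacian.
Oldest start 2300 minus youngest end 145 gives 2155 Myr overall.
Individual lengths (start − end): Silurian 24.6; Stenian 200; Rhyacian 250; Tonian 280; Triassic 50.502; Jurassic 56.4. The largest is Tonian at 280 Myr.

Jurassic, Triassic, Silurian, Tonian, Stenian, Rhyacian; total span 2155 Myr; longest is Tonian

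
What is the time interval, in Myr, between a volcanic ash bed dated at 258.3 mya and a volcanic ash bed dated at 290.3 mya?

32 million years

290.3 − 258.3 = 32 million years.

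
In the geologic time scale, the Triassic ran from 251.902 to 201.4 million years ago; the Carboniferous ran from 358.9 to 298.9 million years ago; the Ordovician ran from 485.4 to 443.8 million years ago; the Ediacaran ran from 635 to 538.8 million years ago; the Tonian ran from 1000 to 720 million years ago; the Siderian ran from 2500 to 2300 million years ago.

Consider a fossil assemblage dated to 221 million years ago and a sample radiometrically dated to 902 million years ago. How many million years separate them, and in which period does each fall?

681 million years apart; the first in the Triassic, the second in the Tonian

Elapsed time: 902 − 221 = 681 Myr.
221 Ma lies within 251.902–201.4 Ma: Triassic.
902 Ma lies within 1000–720 Ma: Tonian.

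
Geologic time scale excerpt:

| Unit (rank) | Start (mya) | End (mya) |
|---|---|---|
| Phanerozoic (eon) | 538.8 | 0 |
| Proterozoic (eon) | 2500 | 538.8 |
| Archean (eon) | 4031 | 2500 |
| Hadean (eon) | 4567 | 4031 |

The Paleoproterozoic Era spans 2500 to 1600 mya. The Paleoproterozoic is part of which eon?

Proterozoic

The Paleoproterozoic (2500–1600 Ma) lies entirely within 2500–538.8 Ma, the Proterozoic Eon.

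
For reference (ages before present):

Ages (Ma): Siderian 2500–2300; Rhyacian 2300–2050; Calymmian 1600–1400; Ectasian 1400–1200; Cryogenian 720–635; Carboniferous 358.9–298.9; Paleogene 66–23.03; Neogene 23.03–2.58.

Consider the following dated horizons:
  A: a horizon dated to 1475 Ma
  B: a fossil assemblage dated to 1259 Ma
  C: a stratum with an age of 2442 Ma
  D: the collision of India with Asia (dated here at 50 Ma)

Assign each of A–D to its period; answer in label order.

A: 1475 Ma lies in 1600–1400 Ma, so Calymmian.
B: 1259 Ma lies in 1400–1200 Ma, so Ectasian.
C: 2442 Ma lies in 2500–2300 Ma, so Siderian.
D: 50 Ma lies in 66–23.03 Ma, so Paleogene.

A — Calymmian; B — Ectasian; C — Siderian; D — Paleogene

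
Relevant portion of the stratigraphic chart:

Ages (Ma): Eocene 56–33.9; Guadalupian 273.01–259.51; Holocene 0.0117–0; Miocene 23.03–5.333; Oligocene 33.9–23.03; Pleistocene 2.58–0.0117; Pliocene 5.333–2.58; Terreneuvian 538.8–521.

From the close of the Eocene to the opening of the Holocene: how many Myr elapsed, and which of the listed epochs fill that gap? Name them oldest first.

End of Eocene = 33.9 Ma; start of Holocene = 0.0117 Ma.
Gap = 33.9 − 0.0117 = 33.8883 Myr.
Epochs wholly inside 33.9–0.0117 Ma: Oligocene (33.9–23.03), Miocene (23.03–5.333), Pliocene (5.333–2.58), Pleistocene (2.58–0.0117).

33.8883 million years; Oligocene, Miocene, Pliocene, Pleistocene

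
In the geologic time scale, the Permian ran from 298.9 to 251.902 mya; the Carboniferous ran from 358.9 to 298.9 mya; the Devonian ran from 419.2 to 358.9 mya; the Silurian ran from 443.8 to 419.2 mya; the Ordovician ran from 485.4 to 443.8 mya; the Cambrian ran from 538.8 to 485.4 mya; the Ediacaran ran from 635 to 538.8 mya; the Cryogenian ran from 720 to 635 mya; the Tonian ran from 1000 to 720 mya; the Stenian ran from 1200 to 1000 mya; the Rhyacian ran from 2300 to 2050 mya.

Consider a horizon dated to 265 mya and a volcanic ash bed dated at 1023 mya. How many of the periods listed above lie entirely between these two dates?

8

1023 Ma sits inside the Stenian (1200–1000) and 265 Ma inside the Permian (298.9–251.902); neither of those is wholly between the two dates.
The listed periods lying completely between them are Tonian, Cryogenian, Ediacaran, Cambrian, Ordovician, Silurian, Devonian, Carboniferous — 8 in all.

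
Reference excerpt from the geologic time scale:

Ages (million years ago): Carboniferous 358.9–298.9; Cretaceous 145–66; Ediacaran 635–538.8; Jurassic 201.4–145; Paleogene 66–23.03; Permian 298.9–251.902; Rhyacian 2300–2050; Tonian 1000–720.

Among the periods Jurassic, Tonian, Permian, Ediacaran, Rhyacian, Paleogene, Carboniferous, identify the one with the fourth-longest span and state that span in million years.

Carboniferous, 60 million years

Durations: Jurassic 56.4; Tonian 280; Permian 46.998; Ediacaran 96.2; Rhyacian 250; Paleogene 42.97; Carboniferous 60 Myr.
Sorted longest-first: Tonian (280), Rhyacian (250), Ediacaran (96.2), Carboniferous (60), Jurassic (56.4), Permian (46.998), Paleogene (42.97).
The fourth longest is Carboniferous at 60 Myr.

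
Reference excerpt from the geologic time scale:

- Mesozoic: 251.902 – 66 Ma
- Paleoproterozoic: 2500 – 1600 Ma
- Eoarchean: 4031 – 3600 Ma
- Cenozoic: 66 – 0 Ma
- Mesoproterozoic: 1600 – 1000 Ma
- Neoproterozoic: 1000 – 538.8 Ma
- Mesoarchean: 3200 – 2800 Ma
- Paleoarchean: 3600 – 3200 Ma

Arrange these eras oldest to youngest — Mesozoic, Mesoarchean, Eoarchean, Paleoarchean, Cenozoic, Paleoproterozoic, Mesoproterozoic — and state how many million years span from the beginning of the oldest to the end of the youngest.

Eoarchean, Paleoarchean, Mesoarchean, Paleoproterozoic, Mesoproterozoic, Mesozoic, Cenozoic; total span 4031 Myr

From the excerpt: Mesozoic 251.902–66; Mesoarchean 3200–2800; Eoarchean 4031–3600; Paleoarchean 3600–3200; Cenozoic 66–0; Paleoproterozoic 2500–1600; Mesoproterozoic 1600–1000 (Ma).
Larger Ma is earlier, so the oldest is Eoarchean and the youngest is Cenozoic; oldest to youngest: Eoarchean, Paleoarchean, Mesoarchean, Paleoproterozoic, Mesoproterozoic, Mesozoic, Cenozoic.
Oldest start 4031 minus youngest end 0 gives 4031 Myr overall.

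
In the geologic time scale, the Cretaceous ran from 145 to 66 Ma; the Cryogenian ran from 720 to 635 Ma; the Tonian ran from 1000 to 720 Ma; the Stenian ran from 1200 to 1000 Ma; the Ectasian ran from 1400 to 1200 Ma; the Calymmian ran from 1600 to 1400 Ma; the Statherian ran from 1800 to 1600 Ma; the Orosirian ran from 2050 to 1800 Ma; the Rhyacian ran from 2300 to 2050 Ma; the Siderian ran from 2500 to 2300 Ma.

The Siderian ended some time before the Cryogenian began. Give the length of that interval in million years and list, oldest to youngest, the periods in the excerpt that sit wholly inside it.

1580 million years; Rhyacian, Orosirian, Statherian, Calymmian, Ectasian, Stenian, Tonian

The Siderian closes at 2300 Ma and the Cryogenian opens at 720 Ma, so the interval is 2300 − 720 = 1580 Myr.
A period fits inside if it starts at or after 2300 Ma and ends at or before 720 Ma; oldest first that gives Rhyacian, Orosirian, Statherian, Calymmian, Ectasian, Stenian, Tonian.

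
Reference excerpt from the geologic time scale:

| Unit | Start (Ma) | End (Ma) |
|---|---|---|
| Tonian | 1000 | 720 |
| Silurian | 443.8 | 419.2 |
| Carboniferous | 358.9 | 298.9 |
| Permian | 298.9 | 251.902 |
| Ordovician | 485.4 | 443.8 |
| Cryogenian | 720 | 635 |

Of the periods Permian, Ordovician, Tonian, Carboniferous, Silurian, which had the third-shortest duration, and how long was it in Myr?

Durations: Permian 46.998; Ordovician 41.6; Tonian 280; Carboniferous 60; Silurian 24.6 Myr.
Sorted shortest-first: Silurian (24.6), Ordovician (41.6), Permian (46.998), Carboniferous (60), Tonian (280).
The third shortest is Permian at 46.998 Myr.

Permian, 46.998 million years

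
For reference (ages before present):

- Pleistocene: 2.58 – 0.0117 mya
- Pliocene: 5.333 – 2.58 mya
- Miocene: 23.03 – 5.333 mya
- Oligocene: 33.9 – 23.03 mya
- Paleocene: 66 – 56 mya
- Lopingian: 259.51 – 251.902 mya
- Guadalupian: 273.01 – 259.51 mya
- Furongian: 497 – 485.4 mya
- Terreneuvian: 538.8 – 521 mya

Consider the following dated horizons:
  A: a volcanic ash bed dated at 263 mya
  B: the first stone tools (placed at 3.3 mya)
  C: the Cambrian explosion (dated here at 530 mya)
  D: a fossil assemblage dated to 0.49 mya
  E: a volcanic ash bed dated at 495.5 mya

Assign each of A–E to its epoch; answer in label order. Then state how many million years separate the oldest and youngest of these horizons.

A — Guadalupian; B — Pliocene; C — Terreneuvian; D — Pleistocene; E — Furongian; span 529.51 million years

A: 263 Ma lies in 273.01–259.51 Ma, so Guadalupian.
B: 3.3 Ma lies in 5.333–2.58 Ma, so Pliocene.
C: 530 Ma lies in 538.8–521 Ma, so Terreneuvian.
D: 0.49 Ma lies in 2.58–0.0117 Ma, so Pleistocene.
E: 495.5 Ma lies in 497–485.4 Ma, so Furongian.
Oldest = 530 Ma, youngest = 0.49 Ma → span 529.51 Myr.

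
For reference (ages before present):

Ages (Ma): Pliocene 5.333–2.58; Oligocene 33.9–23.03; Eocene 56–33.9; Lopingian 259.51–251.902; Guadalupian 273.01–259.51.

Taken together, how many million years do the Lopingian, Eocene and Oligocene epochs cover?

40.578 million years

Each duration: Lopingian = 7.608; Eocene = 22.1; Oligocene = 10.87.
Sum: 7.608 + 22.1 + 10.87 = 40.578 Myr.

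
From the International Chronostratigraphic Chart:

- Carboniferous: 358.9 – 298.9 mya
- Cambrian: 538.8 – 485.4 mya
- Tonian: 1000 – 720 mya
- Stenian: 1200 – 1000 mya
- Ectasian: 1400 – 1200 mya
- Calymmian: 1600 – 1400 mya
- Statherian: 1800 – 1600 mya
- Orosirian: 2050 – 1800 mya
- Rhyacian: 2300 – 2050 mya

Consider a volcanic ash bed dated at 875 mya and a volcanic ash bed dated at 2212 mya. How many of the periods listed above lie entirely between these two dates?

The older date is 2212 Ma and the younger is 875 Ma.
Periods with start < 2212 and end > 875 Ma: Orosirian (2050–1800), Statherian (1800–1600), Calymmian (1600–1400), Ectasian (1400–1200), Stenian (1200–1000).
That is 5 complete periods.

5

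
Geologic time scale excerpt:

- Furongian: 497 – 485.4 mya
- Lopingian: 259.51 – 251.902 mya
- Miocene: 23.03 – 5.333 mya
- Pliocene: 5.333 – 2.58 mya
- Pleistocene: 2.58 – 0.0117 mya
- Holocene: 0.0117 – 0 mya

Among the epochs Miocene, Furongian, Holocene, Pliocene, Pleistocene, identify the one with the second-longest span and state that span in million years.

Start − end for each: Miocene 23.03 − 5.333 = 17.697; Furongian 497 − 485.4 = 11.6; Holocene 0.0117 − 0 = 0.0117; Pliocene 5.333 − 2.58 = 2.753; Pleistocene 2.58 − 0.0117 = 2.5683.
Ranking these from longest: Miocene > Furongian > Pliocene > Pleistocene > Holocene.
Position 2 in that ranking is Furongian, which lasted 11.6 Myr.

Furongian, 11.6 million years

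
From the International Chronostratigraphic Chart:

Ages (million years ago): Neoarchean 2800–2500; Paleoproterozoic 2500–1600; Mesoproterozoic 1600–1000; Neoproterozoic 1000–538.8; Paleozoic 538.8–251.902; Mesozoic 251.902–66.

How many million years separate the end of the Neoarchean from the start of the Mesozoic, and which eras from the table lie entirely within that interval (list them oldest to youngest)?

End of Neoarchean = 2500 Ma; start of Mesozoic = 251.902 Ma.
Gap = 2500 − 251.902 = 2248.098 Myr.
Eras wholly inside 2500–251.902 Ma: Paleoproterozoic (2500–1600), Mesoproterozoic (1600–1000), Neoproterozoic (1000–538.8), Paleozoic (538.8–251.902).

2248.098 million years; Paleoproterozoic, Mesoproterozoic, Neoproterozoic, Paleozoic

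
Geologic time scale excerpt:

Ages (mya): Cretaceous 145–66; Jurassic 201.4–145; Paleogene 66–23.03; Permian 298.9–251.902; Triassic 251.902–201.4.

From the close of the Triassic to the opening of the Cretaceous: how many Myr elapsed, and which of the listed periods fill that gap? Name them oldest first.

End of Triassic = 201.4 Ma; start of Cretaceous = 145 Ma.
Gap = 201.4 − 145 = 56.4 Myr.
Periods wholly inside 201.4–145 Ma: Jurassic (201.4–145).

56.4 million years; Jurassic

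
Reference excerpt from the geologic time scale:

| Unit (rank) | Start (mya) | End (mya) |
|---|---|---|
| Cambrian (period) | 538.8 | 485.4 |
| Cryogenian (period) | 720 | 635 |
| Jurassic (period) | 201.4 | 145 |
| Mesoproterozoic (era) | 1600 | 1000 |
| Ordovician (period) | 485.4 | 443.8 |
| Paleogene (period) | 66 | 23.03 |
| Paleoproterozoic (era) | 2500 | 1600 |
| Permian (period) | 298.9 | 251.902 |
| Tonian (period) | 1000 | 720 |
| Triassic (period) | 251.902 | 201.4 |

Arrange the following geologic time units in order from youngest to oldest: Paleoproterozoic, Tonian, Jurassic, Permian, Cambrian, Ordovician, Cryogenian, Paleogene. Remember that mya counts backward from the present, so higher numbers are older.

Paleogene, Jurassic, Permian, Ordovician, Cambrian, Cryogenian, Tonian, Paleoproterozoic

The oldest of these is Paleoproterozoic (starts 2500 Ma) and the youngest is Paleogene (ends 23.03 Ma).
In between, by decreasing start age: Tonian (1000), Cryogenian (720), Cambrian (538.8), Ordovician (485.4), Permian (298.9), Jurassic (201.4).
Listing youngest first means reversing that sequence.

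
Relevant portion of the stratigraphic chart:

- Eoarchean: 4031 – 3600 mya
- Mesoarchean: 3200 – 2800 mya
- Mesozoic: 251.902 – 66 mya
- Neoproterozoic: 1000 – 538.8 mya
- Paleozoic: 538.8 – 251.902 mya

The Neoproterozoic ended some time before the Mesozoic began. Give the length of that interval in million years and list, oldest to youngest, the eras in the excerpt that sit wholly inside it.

The Neoproterozoic closes at 538.8 Ma and the Mesozoic opens at 251.902 Ma, so the interval is 538.8 − 251.902 = 286.898 Myr.
An era fits inside if it starts at or after 538.8 Ma and ends at or before 251.902 Ma; oldest first that gives Paleozoic.

286.898 million years; Paleozoic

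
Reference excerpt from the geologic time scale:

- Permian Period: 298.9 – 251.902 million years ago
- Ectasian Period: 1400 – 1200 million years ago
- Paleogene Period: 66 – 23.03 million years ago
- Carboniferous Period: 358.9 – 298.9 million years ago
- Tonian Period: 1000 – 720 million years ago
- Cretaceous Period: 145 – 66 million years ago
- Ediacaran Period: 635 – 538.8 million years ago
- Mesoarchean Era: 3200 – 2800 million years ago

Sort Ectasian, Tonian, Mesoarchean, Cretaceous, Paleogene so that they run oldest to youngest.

Sorting by start age (descending Ma, since larger Ma = older): Mesoarchean began 3200, Ectasian began 1400, Tonian began 1000, Cretaceous began 145, Paleogene began 66.

Mesoarchean, then Ectasian, then Tonian, then Cretaceous, then Paleogene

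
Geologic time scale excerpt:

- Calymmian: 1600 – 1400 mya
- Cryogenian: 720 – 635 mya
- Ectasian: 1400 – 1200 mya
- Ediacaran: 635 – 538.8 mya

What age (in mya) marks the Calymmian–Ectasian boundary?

The Calymmian ends and the Ectasian begins at 1400 mya.

1400 mya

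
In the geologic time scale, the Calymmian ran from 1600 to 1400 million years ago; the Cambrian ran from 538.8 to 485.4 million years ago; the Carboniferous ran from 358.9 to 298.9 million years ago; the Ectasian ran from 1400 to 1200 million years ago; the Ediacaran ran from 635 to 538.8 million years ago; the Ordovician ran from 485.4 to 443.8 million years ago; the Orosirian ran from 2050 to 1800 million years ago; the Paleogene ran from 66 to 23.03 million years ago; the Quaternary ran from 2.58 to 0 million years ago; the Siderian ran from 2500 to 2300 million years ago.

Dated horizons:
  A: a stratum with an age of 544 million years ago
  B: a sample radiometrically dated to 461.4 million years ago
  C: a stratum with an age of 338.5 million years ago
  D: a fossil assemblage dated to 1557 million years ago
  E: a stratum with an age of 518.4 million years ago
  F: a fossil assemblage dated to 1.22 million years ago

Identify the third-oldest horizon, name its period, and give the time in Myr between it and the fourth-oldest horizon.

E, in the Cambrian; 57 million years to B

Larger Ma means older, so oldest first: D 1557 > A 544 > E 518.4 > B 461.4 > C 338.5 > F 1.22.
Counting 3 along gives E (518.4 Ma); the excerpt puts that inside the Cambrian, 538.8–485.4 Ma.
Next in line is B (461.4 Ma), and 518.4 − 461.4 = 57 Myr.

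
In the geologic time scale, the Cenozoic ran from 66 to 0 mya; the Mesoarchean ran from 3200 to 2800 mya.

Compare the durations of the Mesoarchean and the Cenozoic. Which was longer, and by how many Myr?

Mesoarchean: 3200 − 2800 = 400 Myr.
Cenozoic: 66 − 0 = 66 Myr.
Difference: 400 − 66 = 334 Myr, so the Mesoarchean was longer.

Mesoarchean, by 334 million years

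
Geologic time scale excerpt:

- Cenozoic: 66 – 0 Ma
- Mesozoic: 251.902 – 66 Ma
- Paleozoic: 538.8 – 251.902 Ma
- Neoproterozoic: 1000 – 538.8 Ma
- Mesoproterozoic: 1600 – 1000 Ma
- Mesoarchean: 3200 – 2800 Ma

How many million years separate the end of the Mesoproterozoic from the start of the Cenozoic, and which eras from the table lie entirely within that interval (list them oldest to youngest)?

934 million years; Neoproterozoic, Paleozoic, Mesozoic

The Mesoproterozoic closes at 1000 Ma and the Cenozoic opens at 66 Ma, so the interval is 1000 − 66 = 934 Myr.
An era fits inside if it starts at or after 1000 Ma and ends at or before 66 Ma; oldest first that gives Neoproterozoic, Paleozoic, Mesozoic.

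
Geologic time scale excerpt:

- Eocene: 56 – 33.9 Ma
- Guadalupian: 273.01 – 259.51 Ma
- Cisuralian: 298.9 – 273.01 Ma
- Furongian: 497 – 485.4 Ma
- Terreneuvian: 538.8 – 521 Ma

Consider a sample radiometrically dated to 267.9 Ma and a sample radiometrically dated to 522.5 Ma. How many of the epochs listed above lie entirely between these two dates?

2

The older date is 522.5 Ma and the younger is 267.9 Ma.
Epochs with start < 522.5 and end > 267.9 Ma: Furongian (497–485.4), Cisuralian (298.9–273.01).
That is 2 complete epochs.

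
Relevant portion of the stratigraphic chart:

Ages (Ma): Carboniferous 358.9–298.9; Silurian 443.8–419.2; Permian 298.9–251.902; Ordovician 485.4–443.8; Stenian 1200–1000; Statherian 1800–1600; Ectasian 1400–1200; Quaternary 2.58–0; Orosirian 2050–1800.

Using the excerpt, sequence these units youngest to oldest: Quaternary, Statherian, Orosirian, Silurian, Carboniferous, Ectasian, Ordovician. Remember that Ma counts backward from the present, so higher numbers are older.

Quaternary, Carboniferous, Silurian, Ordovician, Ectasian, Statherian, Orosirian

Sorting by start age (ascending Ma, since larger Ma = older): Quaternary began 2.58, Carboniferous began 358.9, Silurian began 443.8, Ordovician began 485.4, Ectasian began 1400, Statherian began 1800, Orosirian began 2050.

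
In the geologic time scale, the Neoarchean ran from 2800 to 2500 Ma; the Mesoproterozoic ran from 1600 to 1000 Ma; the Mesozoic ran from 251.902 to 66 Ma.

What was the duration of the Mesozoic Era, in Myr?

185.902 million years

251.902 − 66 = 185.902 million years.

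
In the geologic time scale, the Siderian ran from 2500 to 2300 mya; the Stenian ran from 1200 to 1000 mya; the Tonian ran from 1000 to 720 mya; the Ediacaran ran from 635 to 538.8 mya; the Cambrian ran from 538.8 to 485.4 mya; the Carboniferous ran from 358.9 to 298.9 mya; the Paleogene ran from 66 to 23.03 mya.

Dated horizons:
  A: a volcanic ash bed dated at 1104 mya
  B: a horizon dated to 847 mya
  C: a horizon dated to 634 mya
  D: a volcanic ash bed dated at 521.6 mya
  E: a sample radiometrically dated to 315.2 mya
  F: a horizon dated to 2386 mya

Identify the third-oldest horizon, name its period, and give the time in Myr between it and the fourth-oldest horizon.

B, in the Tonian; 213 million years to C

Larger Ma means older, so oldest first: F 2386 > A 1104 > B 847 > C 634 > D 521.6 > E 315.2.
Counting 3 along gives B (847 Ma); the excerpt puts that inside the Tonian, 1000–720 Ma.
Next in line is C (634 Ma), and 847 − 634 = 213 Myr.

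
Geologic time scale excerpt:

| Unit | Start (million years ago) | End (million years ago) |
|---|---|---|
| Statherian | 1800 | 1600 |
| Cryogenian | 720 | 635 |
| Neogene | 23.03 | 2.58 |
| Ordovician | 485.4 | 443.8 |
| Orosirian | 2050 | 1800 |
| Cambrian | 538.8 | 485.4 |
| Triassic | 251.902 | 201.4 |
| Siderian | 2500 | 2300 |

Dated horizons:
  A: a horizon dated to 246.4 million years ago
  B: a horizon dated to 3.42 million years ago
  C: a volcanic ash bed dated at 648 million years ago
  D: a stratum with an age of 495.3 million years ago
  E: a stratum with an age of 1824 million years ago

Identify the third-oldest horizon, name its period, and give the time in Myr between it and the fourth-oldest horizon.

Larger Ma means older, so oldest first: E 1824 > C 648 > D 495.3 > A 246.4 > B 3.42.
Counting 3 along gives D (495.3 Ma); the excerpt puts that inside the Cambrian, 538.8–485.4 Ma.
Next in line is A (246.4 Ma), and 495.3 − 246.4 = 248.9 Myr.

D, in the Cambrian; 248.9 million years to A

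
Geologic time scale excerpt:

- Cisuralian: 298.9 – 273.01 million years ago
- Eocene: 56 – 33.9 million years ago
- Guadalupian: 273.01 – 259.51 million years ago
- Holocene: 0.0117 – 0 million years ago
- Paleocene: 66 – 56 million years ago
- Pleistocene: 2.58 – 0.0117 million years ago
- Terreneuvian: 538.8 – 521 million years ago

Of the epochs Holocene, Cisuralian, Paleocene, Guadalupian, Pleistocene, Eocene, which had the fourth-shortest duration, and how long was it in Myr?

Guadalupian, 13.5 million years

Start − end for each: Holocene 0.0117 − 0 = 0.0117; Cisuralian 298.9 − 273.01 = 25.89; Paleocene 66 − 56 = 10; Guadalupian 273.01 − 259.51 = 13.5; Pleistocene 2.58 − 0.0117 = 2.5683; Eocene 56 − 33.9 = 22.1.
Ranking these from shortest: Holocene < Pleistocene < Paleocene < Guadalupian < Eocene < Cisuralian.
Position 4 in that ranking is Guadalupian, which lasted 13.5 Myr.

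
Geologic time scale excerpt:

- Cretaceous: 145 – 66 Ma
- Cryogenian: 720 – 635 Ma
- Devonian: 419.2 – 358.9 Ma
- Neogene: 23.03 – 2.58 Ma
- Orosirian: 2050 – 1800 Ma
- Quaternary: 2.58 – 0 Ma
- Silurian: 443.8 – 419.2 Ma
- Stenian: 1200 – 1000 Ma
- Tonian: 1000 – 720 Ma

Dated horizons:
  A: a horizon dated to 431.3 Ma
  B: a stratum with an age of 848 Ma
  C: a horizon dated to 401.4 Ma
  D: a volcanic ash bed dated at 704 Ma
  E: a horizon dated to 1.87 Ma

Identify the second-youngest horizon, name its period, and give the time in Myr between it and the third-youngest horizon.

C, in the Devonian; 29.9 million years to A

Smaller Ma means younger, so youngest first: E 1.87 < C 401.4 < A 431.3 < D 704 < B 848.
Counting 2 along gives C (401.4 Ma); the excerpt puts that inside the Devonian, 419.2–358.9 Ma.
Next in line is A (431.3 Ma), and 431.3 − 401.4 = 29.9 Myr.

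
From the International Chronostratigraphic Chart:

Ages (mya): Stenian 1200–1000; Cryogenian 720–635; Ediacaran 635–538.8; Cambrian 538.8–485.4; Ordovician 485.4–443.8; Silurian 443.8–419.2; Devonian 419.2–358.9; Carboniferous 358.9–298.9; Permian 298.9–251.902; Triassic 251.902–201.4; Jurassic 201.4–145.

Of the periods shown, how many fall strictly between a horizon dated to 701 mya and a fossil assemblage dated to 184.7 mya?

8

701 Ma sits inside the Cryogenian (720–635) and 184.7 Ma inside the Jurassic (201.4–145); neither of those is wholly between the two dates.
The listed periods lying completely between them are Ediacaran, Cambrian, Ordovician, Silurian, Devonian, Carboniferous, Permian, Triassic — 8 in all.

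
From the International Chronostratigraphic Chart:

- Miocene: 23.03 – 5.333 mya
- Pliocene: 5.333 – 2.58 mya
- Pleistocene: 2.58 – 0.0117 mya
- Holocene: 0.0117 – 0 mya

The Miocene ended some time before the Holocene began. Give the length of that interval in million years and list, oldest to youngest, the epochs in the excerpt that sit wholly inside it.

5.3213 million years; Pliocene, Pleistocene

End of Miocene = 5.333 Ma; start of Holocene = 0.0117 Ma.
Gap = 5.333 − 0.0117 = 5.3213 Myr.
Epochs wholly inside 5.333–0.0117 Ma: Pliocene (5.333–2.58), Pleistocene (2.58–0.0117).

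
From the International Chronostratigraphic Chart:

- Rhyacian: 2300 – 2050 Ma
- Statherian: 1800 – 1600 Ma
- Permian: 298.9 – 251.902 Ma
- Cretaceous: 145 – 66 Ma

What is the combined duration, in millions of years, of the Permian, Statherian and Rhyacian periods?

Duration is start − end for each: (298.9 − 251.902) + (1800 − 1600) + (2300 − 2050).
That is 46.998 + 200 + 250, which totals 496.998 million years.

496.998 million years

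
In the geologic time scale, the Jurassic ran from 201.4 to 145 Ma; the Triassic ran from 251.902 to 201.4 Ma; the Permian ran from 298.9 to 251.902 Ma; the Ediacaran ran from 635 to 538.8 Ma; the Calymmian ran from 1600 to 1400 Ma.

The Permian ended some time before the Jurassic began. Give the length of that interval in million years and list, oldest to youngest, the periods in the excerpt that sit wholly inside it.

50.502 million years; Triassic

End of Permian = 251.902 Ma; start of Jurassic = 201.4 Ma.
Gap = 251.902 − 201.4 = 50.502 Myr.
Periods wholly inside 251.902–201.4 Ma: Triassic (251.902–201.4).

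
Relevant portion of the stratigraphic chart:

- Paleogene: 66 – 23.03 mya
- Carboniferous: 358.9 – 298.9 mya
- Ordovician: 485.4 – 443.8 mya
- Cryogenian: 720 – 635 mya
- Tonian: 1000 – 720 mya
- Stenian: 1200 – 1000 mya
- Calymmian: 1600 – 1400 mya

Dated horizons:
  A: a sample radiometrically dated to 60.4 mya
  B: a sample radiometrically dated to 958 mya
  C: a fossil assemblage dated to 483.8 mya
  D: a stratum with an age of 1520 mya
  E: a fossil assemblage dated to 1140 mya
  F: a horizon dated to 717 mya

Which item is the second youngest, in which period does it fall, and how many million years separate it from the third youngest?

Sorted youngest-first by Ma: A (60.4), C (483.8), F (717), B (958), E (1140), D (1520).
The second youngest is C at 483.8 Ma, which lies in 485.4–443.8 Ma: the Ordovician.
The third youngest is F at 717 Ma; separation = |483.8 − 717| = 233.2 Myr.

C, in the Ordovician; 233.2 million years to F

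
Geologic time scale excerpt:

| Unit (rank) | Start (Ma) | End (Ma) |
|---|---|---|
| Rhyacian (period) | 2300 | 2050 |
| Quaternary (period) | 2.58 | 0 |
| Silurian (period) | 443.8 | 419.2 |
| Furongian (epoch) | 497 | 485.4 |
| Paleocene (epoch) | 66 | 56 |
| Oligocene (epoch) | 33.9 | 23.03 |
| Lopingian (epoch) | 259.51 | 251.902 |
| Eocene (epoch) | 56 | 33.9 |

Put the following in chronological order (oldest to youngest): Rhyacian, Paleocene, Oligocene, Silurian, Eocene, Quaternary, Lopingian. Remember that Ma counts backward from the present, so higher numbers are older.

Sorting by start age (descending Ma, since larger Ma = older): Rhyacian began 2300, Silurian began 443.8, Lopingian began 259.51, Paleocene began 66, Eocene began 56, Oligocene began 33.9, Quaternary began 2.58.

Rhyacian, then Silurian, then Lopingian, then Paleocene, then Eocene, then Oligocene, then Quaternary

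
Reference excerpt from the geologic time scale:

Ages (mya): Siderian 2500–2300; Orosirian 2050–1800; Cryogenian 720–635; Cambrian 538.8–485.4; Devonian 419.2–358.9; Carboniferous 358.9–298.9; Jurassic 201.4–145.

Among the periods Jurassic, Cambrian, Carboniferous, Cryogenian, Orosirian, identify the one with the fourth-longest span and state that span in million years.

Jurassic, 56.4 million years

Start − end for each: Jurassic 201.4 − 145 = 56.4; Cambrian 538.8 − 485.4 = 53.4; Carboniferous 358.9 − 298.9 = 60; Cryogenian 720 − 635 = 85; Orosirian 2050 − 1800 = 250.
Ranking these from longest: Orosirian > Cryogenian > Carboniferous > Jurassic > Cambrian.
Position 4 in that ranking is Jurassic, which lasted 56.4 Myr.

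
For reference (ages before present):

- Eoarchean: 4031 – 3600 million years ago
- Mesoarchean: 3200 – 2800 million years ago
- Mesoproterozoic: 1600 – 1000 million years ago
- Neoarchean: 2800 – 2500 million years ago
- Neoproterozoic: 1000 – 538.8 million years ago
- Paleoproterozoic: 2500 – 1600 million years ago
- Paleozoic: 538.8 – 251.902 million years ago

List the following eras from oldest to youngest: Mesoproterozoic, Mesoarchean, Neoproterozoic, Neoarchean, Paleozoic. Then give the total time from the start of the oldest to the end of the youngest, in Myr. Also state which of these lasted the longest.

Start ages (Ma): Mesoarchean 3200, Neoarchean 2800, Mesoproterozoic 1600, Neoproterozoic 1000, Paleozoic 538.8.
Ordered oldest to youngest: Mesoarchean, Neoarchean, Mesoproterozoic, Neoproterozoic, Paleozoic.
Span = 3200 − 251.902 = 2948.098 Myr.
Durations: Mesoarchean 400, Neoproterozoic 461.2, Mesoproterozoic 600, Neoarchean 300, Paleozoic 286.898 → longest is Mesoproterozoic (600 Myr).

Mesoarchean, Neoarchean, Mesoproterozoic, Neoproterozoic, Paleozoic; total span 2948.098 Myr; longest is Mesoproterozoic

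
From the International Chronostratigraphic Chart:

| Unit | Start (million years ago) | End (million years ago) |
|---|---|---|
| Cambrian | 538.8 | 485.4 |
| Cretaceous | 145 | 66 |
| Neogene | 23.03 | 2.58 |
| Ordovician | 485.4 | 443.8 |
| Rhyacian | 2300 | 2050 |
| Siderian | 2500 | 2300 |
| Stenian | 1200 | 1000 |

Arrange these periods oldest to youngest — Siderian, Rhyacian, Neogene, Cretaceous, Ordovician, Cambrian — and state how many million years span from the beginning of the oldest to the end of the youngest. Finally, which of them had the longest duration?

Start ages (Ma): Siderian 2500, Rhyacian 2300, Cambrian 538.8, Ordovician 485.4, Cretaceous 145, Neogene 23.03.
Ordered oldest to youngest: Siderian, Rhyacian, Cambrian, Ordovician, Cretaceous, Neogene.
Span = 2500 − 2.58 = 2497.42 Myr.
Durations: Siderian 200, Ordovician 41.6, Cretaceous 79, Rhyacian 250, Neogene 20.45, Cambrian 53.4 → longest is Rhyacian (250 Myr).

Siderian, Rhyacian, Cambrian, Ordovician, Cretaceous, Neogene; total span 2497.42 Myr; longest is Rhyacian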